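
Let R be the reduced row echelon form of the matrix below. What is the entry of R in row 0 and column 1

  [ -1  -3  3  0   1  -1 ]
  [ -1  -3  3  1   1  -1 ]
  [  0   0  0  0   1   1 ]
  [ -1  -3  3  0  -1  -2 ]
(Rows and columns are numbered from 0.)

R1 → -1·R1
  [  1   3  -3  0  -1   1 ]
  [ -1  -3   3  1   1  -1 ]
  [  0   0   0  0   1   1 ]
  [ -1  -3   3  0  -1  -2 ]
R2 → R2 + R1
  [  1   3  -3  0  -1   1 ]
  [  0   0   0  1   0   0 ]
  [  0   0   0  0   1   1 ]
  [ -1  -3   3  0  -1  -2 ]
R4 → R4 + R1
  [ 1  3  -3  0  -1   1 ]
  [ 0  0   0  1   0   0 ]
  [ 0  0   0  0   1   1 ]
  [ 0  0   0  0  -2  -1 ]
R4 → R4 + 2·R3
  [ 1  3  -3  0  -1  1 ]
  [ 0  0   0  1   0  0 ]
  [ 0  0   0  0   1  1 ]
  [ 0  0   0  0   0  1 ]
R3 → R3 − R4
  [ 1  3  -3  0  -1  1 ]
  [ 0  0   0  1   0  0 ]
  [ 0  0   0  0   1  0 ]
  [ 0  0   0  0   0  1 ]
R1 → R1 − R4
  [ 1  3  -3  0  -1  0 ]
  [ 0  0   0  1   0  0 ]
  [ 0  0   0  0   1  0 ]
  [ 0  0   0  0   0  1 ]
R1 → R1 + R3
  [ 1  3  -3  0  0  0 ]
  [ 0  0   0  1  0  0 ]
  [ 0  0   0  0  1  0 ]
  [ 0  0   0  0  0  1 ]

3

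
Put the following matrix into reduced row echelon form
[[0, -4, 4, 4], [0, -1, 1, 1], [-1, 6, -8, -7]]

R1 <-> R3
  [ -1   6  -8  -7 ]
  [  0  -1   1   1 ]
  [  0  -4   4   4 ]
R1 -> -1·R1
  [ 1  -6  8  7 ]
  [ 0  -1  1  1 ]
  [ 0  -4  4  4 ]
R2 -> -1·R2
  [ 1  -6   8   7 ]
  [ 0   1  -1  -1 ]
  [ 0  -4   4   4 ]
R3 -> R3 + 4·R2
  [ 1  -6   8   7 ]
  [ 0   1  -1  -1 ]
  [ 0   0   0   0 ]
R1 -> R1 + 6·R2
  [ 1  0   2   1 ]
  [ 0  1  -1  -1 ]
  [ 0  0   0   0 ]

[[1, 0, 2, 1], [0, 1, -1, -1], [0, 0, 0, 0]]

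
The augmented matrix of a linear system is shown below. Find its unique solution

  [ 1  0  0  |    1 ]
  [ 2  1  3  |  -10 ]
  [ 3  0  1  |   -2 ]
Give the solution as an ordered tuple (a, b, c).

(1, 3, -5)

R2 := R2 − 2·R1
  [ 1  0  0  |    1 ]
  [ 0  1  3  |  -12 ]
  [ 3  0  1  |   -2 ]
R3 := R3 − 3·R1
  [ 1  0  0  |    1 ]
  [ 0  1  3  |  -12 ]
  [ 0  0  1  |   -5 ]
R2 := R2 − 3·R3
  [ 1  0  0  |   1 ]
  [ 0  1  0  |   3 ]
  [ 0  0  1  |  -5 ]
Reading off the last column: a = 1, b = 3, c = -5.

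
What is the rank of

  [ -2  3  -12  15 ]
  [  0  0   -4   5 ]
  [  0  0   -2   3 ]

r1 → -1/2·r1
  [ 1  -3/2   6  -15/2 ]
  [ 0     0  -4      5 ]
  [ 0     0  -2      3 ]
r2 → -1/4·r2
  [ 1  -3/2   6  -15/2 ]
  [ 0     0   1   -5/4 ]
  [ 0     0  -2      3 ]
r3 → r3 + 2·r2
  [ 1  -3/2  6  -15/2 ]
  [ 0     0  1   -5/4 ]
  [ 0     0  0    1/2 ]
r3 → 2·r3
  [ 1  -3/2  6  -15/2 ]
  [ 0     0  1   -5/4 ]
  [ 0     0  0      1 ]
r2 → r2 + 5/4·r3
  [ 1  -3/2  6  -15/2 ]
  [ 0     0  1      0 ]
  [ 0     0  0      1 ]
r1 → r1 + 15/2·r3
  [ 1  -3/2  6  0 ]
  [ 0     0  1  0 ]
  [ 0     0  0  1 ]
r1 → r1 − 6·r2
  [ 1  -3/2  0  0 ]
  [ 0     0  1  0 ]
  [ 0     0  0  1 ]
The reduced form has 3 nonzero rows.

rank = 3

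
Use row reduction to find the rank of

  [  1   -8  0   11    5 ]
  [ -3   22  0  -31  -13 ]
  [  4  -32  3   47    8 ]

rank = 3

R2 := R2 + 3·R1
  [ 1   -8  0  11  5 ]
  [ 0   -2  0   2  2 ]
  [ 4  -32  3  47  8 ]
R3 := R3 − 4·R1
  [ 1  -8  0  11    5 ]
  [ 0  -2  0   2    2 ]
  [ 0   0  3   3  -12 ]
R2 := -1/2·R2
  [ 1  -8  0  11    5 ]
  [ 0   1  0  -1   -1 ]
  [ 0   0  3   3  -12 ]
R3 := 1/3·R3
  [ 1  -8  0  11   5 ]
  [ 0   1  0  -1  -1 ]
  [ 0   0  1   1  -4 ]
R1 := R1 + 8·R2
  [ 1  0  0   3  -3 ]
  [ 0  1  0  -1  -1 ]
  [ 0  0  1   1  -4 ]
The reduced form has 3 nonzero rows.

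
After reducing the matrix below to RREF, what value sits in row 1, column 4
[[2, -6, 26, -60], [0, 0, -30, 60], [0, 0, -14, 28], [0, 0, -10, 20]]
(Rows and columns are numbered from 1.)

-4

Multiply R1 by 1/2.
  [ 1  -3   13  -30 ]
  [ 0   0  -30   60 ]
  [ 0   0  -14   28 ]
  [ 0   0  -10   20 ]
Multiply R2 by -1/30.
  [ 1  -3   13  -30 ]
  [ 0   0    1   -2 ]
  [ 0   0  -14   28 ]
  [ 0   0  -10   20 ]
Add 14 times R2 to R3.
  [ 1  -3   13  -30 ]
  [ 0   0    1   -2 ]
  [ 0   0    0    0 ]
  [ 0   0  -10   20 ]
Add 10 times R2 to R4.
  [ 1  -3  13  -30 ]
  [ 0   0   1   -2 ]
  [ 0   0   0    0 ]
  [ 0   0   0    0 ]
Subtract 13 times R2 from R1.
  [ 1  -3  0  -4 ]
  [ 0   0  1  -2 ]
  [ 0   0  0   0 ]
  [ 0   0  0   0 ]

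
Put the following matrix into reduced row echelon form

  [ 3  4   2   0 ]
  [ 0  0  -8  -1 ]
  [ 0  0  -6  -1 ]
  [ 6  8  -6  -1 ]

Multiply ρ1 by 1/3.
  [ 1  4/3  2/3   0 ]
  [ 0    0   -8  -1 ]
  [ 0    0   -6  -1 ]
  [ 6    8   -6  -1 ]
Subtract 6 times ρ1 from ρ4.
  [ 1  4/3  2/3   0 ]
  [ 0    0   -8  -1 ]
  [ 0    0   -6  -1 ]
  [ 0    0  -10  -1 ]
Multiply ρ2 by -1/8.
  [ 1  4/3  2/3    0 ]
  [ 0    0    1  1/8 ]
  [ 0    0   -6   -1 ]
  [ 0    0  -10   -1 ]
Add 6 times ρ2 to ρ3.
  [ 1  4/3  2/3     0 ]
  [ 0    0    1   1/8 ]
  [ 0    0    0  -1/4 ]
  [ 0    0  -10    -1 ]
Add 10 times ρ2 to ρ4.
  [ 1  4/3  2/3     0 ]
  [ 0    0    1   1/8 ]
  [ 0    0    0  -1/4 ]
  [ 0    0    0   1/4 ]
Multiply ρ3 by -4.
  [ 1  4/3  2/3    0 ]
  [ 0    0    1  1/8 ]
  [ 0    0    0    1 ]
  [ 0    0    0  1/4 ]
Subtract 1/4 times ρ3 from ρ4.
  [ 1  4/3  2/3    0 ]
  [ 0    0    1  1/8 ]
  [ 0    0    0    1 ]
  [ 0    0    0    0 ]
Subtract 1/8 times ρ3 from ρ2.
  [ 1  4/3  2/3  0 ]
  [ 0    0    1  0 ]
  [ 0    0    0  1 ]
  [ 0    0    0  0 ]
Subtract 2/3 times ρ2 from ρ1.
  [ 1  4/3  0  0 ]
  [ 0    0  1  0 ]
  [ 0    0  0  1 ]
  [ 0    0  0  0 ]

[[1, 4/3, 0, 0], [0, 0, 1, 0], [0, 0, 0, 1], [0, 0, 0, 0]]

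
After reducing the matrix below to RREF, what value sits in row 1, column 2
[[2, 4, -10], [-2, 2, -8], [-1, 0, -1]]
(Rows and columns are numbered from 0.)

R1 → 1/2·R1
  [  1  2  -5 ]
  [ -2  2  -8 ]
  [ -1  0  -1 ]
R2 → R2 + 2·R1
  [  1  2   -5 ]
  [  0  6  -18 ]
  [ -1  0   -1 ]
R3 → R3 + R1
  [ 1  2   -5 ]
  [ 0  6  -18 ]
  [ 0  2   -6 ]
R2 → 1/6·R2
  [ 1  2  -5 ]
  [ 0  1  -3 ]
  [ 0  2  -6 ]
R3 → R3 − 2·R2
  [ 1  2  -5 ]
  [ 0  1  -3 ]
  [ 0  0   0 ]
R1 → R1 − 2·R2
  [ 1  0   1 ]
  [ 0  1  -3 ]
  [ 0  0   0 ]

-3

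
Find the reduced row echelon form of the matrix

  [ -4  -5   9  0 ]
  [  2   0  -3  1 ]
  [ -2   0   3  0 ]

r1 := -1/4·r1
  [  1  5/4  -9/4  0 ]
  [  2    0    -3  1 ]
  [ -2    0     3  0 ]
r2 := r2 − 2·r1
  [  1   5/4  -9/4  0 ]
  [  0  -5/2   3/2  1 ]
  [ -2     0     3  0 ]
r3 := r3 + 2·r1
  [ 1   5/4  -9/4  0 ]
  [ 0  -5/2   3/2  1 ]
  [ 0   5/2  -3/2  0 ]
r2 := -2/5·r2
  [ 1  5/4  -9/4     0 ]
  [ 0    1  -3/5  -2/5 ]
  [ 0  5/2  -3/2     0 ]
r3 := r3 − 5/2·r2
  [ 1  5/4  -9/4     0 ]
  [ 0    1  -3/5  -2/5 ]
  [ 0    0     0     1 ]
r2 := r2 + 2/5·r3
  [ 1  5/4  -9/4  0 ]
  [ 0    1  -3/5  0 ]
  [ 0    0     0  1 ]
r1 := r1 − 5/4·r2
  [ 1  0  -3/2  0 ]
  [ 0  1  -3/5  0 ]
  [ 0  0     0  1 ]

[[1, 0, -3/2, 0], [0, 1, -3/5, 0], [0, 0, 0, 1]]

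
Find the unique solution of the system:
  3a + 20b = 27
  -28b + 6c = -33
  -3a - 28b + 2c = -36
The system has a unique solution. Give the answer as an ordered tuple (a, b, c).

(-1, 3/2, 3/2)

Form the augmented matrix and row-reduce:
  [  3   20  0  |   27 ]
  [  0  -28  6  |  -33 ]
  [ -3  -28  2  |  -36 ]
ρ1 := 1/3·ρ1
  [  1  20/3  0  |    9 ]
  [  0   -28  6  |  -33 ]
  [ -3   -28  2  |  -36 ]
ρ3 := ρ3 + 3·ρ1
  [ 1  20/3  0  |    9 ]
  [ 0   -28  6  |  -33 ]
  [ 0    -8  2  |   -9 ]
ρ2 := -1/28·ρ2
  [ 1  20/3      0  |      9 ]
  [ 0     1  -3/14  |  33/28 ]
  [ 0    -8      2  |     -9 ]
ρ3 := ρ3 + 8·ρ2
  [ 1  20/3      0  |      9 ]
  [ 0     1  -3/14  |  33/28 ]
  [ 0     0    2/7  |    3/7 ]
ρ3 := 7/2·ρ3
  [ 1  20/3      0  |      9 ]
  [ 0     1  -3/14  |  33/28 ]
  [ 0     0      1  |    3/2 ]
ρ2 := ρ2 + 3/14·ρ3
  [ 1  20/3  0  |    9 ]
  [ 0     1  0  |  3/2 ]
  [ 0     0  1  |  3/2 ]
ρ1 := ρ1 − 20/3·ρ2
  [ 1  0  0  |   -1 ]
  [ 0  1  0  |  3/2 ]
  [ 0  0  1  |  3/2 ]
Reading off the last column: a = -1, b = 3/2, c = 3/2.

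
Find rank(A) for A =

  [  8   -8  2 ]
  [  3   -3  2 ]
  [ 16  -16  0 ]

R1 := 1/8·R1
  [  1   -1  1/4 ]
  [  3   -3    2 ]
  [ 16  -16    0 ]
R2 := R2 − 3·R1
  [  1   -1  1/4 ]
  [  0    0  5/4 ]
  [ 16  -16    0 ]
R3 := R3 − 16·R1
  [ 1  -1  1/4 ]
  [ 0   0  5/4 ]
  [ 0   0   -4 ]
R2 := 4/5·R2
  [ 1  -1  1/4 ]
  [ 0   0    1 ]
  [ 0   0   -4 ]
R3 := R3 + 4·R2
  [ 1  -1  1/4 ]
  [ 0   0    1 ]
  [ 0   0    0 ]
R1 := R1 − 1/4·R2
  [ 1  -1  0 ]
  [ 0   0  1 ]
  [ 0   0  0 ]
The reduced form has 2 nonzero rows.

rank = 2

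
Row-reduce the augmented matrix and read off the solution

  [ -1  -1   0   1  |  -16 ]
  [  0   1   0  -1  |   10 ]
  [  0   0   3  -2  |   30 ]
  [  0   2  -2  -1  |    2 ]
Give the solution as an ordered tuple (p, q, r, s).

ρ1 ← -1·ρ1
  [ 1  1   0  -1  |  16 ]
  [ 0  1   0  -1  |  10 ]
  [ 0  0   3  -2  |  30 ]
  [ 0  2  -2  -1  |   2 ]
ρ4 ← ρ4 − 2·ρ2
  [ 1  1   0  -1  |   16 ]
  [ 0  1   0  -1  |   10 ]
  [ 0  0   3  -2  |   30 ]
  [ 0  0  -2   1  |  -18 ]
ρ3 ← 1/3·ρ3
  [ 1  1   0    -1  |   16 ]
  [ 0  1   0    -1  |   10 ]
  [ 0  0   1  -2/3  |   10 ]
  [ 0  0  -2     1  |  -18 ]
ρ4 ← ρ4 + 2·ρ3
  [ 1  1  0    -1  |  16 ]
  [ 0  1  0    -1  |  10 ]
  [ 0  0  1  -2/3  |  10 ]
  [ 0  0  0  -1/3  |   2 ]
ρ4 ← -3·ρ4
  [ 1  1  0    -1  |  16 ]
  [ 0  1  0    -1  |  10 ]
  [ 0  0  1  -2/3  |  10 ]
  [ 0  0  0     1  |  -6 ]
ρ3 ← ρ3 + 2/3·ρ4
  [ 1  1  0  -1  |  16 ]
  [ 0  1  0  -1  |  10 ]
  [ 0  0  1   0  |   6 ]
  [ 0  0  0   1  |  -6 ]
ρ2 ← ρ2 + ρ4
  [ 1  1  0  -1  |  16 ]
  [ 0  1  0   0  |   4 ]
  [ 0  0  1   0  |   6 ]
  [ 0  0  0   1  |  -6 ]
ρ1 ← ρ1 + ρ4
  [ 1  1  0  0  |  10 ]
  [ 0  1  0  0  |   4 ]
  [ 0  0  1  0  |   6 ]
  [ 0  0  0  1  |  -6 ]
ρ1 ← ρ1 − ρ2
  [ 1  0  0  0  |   6 ]
  [ 0  1  0  0  |   4 ]
  [ 0  0  1  0  |   6 ]
  [ 0  0  0  1  |  -6 ]
Reading off the last column: p = 6, q = 4, r = 6, s = -6.

(6, 4, 6, -6)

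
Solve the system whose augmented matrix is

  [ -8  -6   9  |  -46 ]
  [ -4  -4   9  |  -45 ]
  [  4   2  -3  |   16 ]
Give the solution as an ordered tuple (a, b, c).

ρ1 -> -1/8·ρ1
  [  1  3/4  -9/8  |  23/4 ]
  [ -4   -4     9  |   -45 ]
  [  4    2    -3  |    16 ]
ρ2 -> ρ2 + 4·ρ1
  [ 1  3/4  -9/8  |  23/4 ]
  [ 0   -1   9/2  |   -22 ]
  [ 4    2    -3  |    16 ]
ρ3 -> ρ3 − 4·ρ1
  [ 1  3/4  -9/8  |  23/4 ]
  [ 0   -1   9/2  |   -22 ]
  [ 0   -1   3/2  |    -7 ]
ρ2 -> -1·ρ2
  [ 1  3/4  -9/8  |  23/4 ]
  [ 0    1  -9/2  |    22 ]
  [ 0   -1   3/2  |    -7 ]
ρ3 -> ρ3 + ρ2
  [ 1  3/4  -9/8  |  23/4 ]
  [ 0    1  -9/2  |    22 ]
  [ 0    0    -3  |    15 ]
ρ3 -> -1/3·ρ3
  [ 1  3/4  -9/8  |  23/4 ]
  [ 0    1  -9/2  |    22 ]
  [ 0    0     1  |    -5 ]
ρ2 -> ρ2 + 9/2·ρ3
  [ 1  3/4  -9/8  |  23/4 ]
  [ 0    1     0  |  -1/2 ]
  [ 0    0     1  |    -5 ]
ρ1 -> ρ1 + 9/8·ρ3
  [ 1  3/4  0  |   1/8 ]
  [ 0    1  0  |  -1/2 ]
  [ 0    0  1  |    -5 ]
ρ1 -> ρ1 − 3/4·ρ2
  [ 1  0  0  |   1/2 ]
  [ 0  1  0  |  -1/2 ]
  [ 0  0  1  |    -5 ]
Reading off the last column: a = 1/2, b = -1/2, c = -5.

(1/2, -1/2, -5)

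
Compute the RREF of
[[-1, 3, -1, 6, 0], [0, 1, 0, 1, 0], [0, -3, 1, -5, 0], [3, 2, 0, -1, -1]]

[[1, 0, 0, -1, 0], [0, 1, 0, 1, 0], [0, 0, 1, -2, 0], [0, 0, 0, 0, 1]]

ρ1 -> -1·ρ1
  [ 1  -3  1  -6   0 ]
  [ 0   1  0   1   0 ]
  [ 0  -3  1  -5   0 ]
  [ 3   2  0  -1  -1 ]
ρ4 -> ρ4 − 3·ρ1
  [ 1  -3   1  -6   0 ]
  [ 0   1   0   1   0 ]
  [ 0  -3   1  -5   0 ]
  [ 0  11  -3  17  -1 ]
ρ3 -> ρ3 + 3·ρ2
  [ 1  -3   1  -6   0 ]
  [ 0   1   0   1   0 ]
  [ 0   0   1  -2   0 ]
  [ 0  11  -3  17  -1 ]
ρ4 -> ρ4 − 11·ρ2
  [ 1  -3   1  -6   0 ]
  [ 0   1   0   1   0 ]
  [ 0   0   1  -2   0 ]
  [ 0   0  -3   6  -1 ]
ρ4 -> ρ4 + 3·ρ3
  [ 1  -3  1  -6   0 ]
  [ 0   1  0   1   0 ]
  [ 0   0  1  -2   0 ]
  [ 0   0  0   0  -1 ]
ρ4 -> -1·ρ4
  [ 1  -3  1  -6  0 ]
  [ 0   1  0   1  0 ]
  [ 0   0  1  -2  0 ]
  [ 0   0  0   0  1 ]
ρ1 -> ρ1 − ρ3
  [ 1  -3  0  -4  0 ]
  [ 0   1  0   1  0 ]
  [ 0   0  1  -2  0 ]
  [ 0   0  0   0  1 ]
ρ1 -> ρ1 + 3·ρ2
  [ 1  0  0  -1  0 ]
  [ 0  1  0   1  0 ]
  [ 0  0  1  -2  0 ]
  [ 0  0  0   0  1 ]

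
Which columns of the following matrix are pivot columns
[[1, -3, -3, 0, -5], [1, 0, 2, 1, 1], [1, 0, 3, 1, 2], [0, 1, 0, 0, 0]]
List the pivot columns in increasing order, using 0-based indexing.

r2 -> r2 − r1
r3 -> r3 − r1
r2 -> 1/3·r2
r3 -> r3 − 3·r2
r4 -> r4 − r2
r4 -> r4 + 5/3·r3
r4 -> -3·r4
r2 -> r2 − 1/3·r4
r2 -> r2 − 5/3·r3
r1 -> r1 + 3·r3
r1 -> r1 + 3·r2
Pivot columns are the columns containing a leading 1.

0, 1, 2, 3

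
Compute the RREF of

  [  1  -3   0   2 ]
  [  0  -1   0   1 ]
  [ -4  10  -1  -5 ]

[[1, 0, 0, -1], [0, 1, 0, -1], [0, 0, 1, -1]]

ρ3 -> ρ3 + 4·ρ1
  [ 1  -3   0  2 ]
  [ 0  -1   0  1 ]
  [ 0  -2  -1  3 ]
ρ2 -> -1·ρ2
  [ 1  -3   0   2 ]
  [ 0   1   0  -1 ]
  [ 0  -2  -1   3 ]
ρ3 -> ρ3 + 2·ρ2
  [ 1  -3   0   2 ]
  [ 0   1   0  -1 ]
  [ 0   0  -1   1 ]
ρ3 -> -1·ρ3
  [ 1  -3  0   2 ]
  [ 0   1  0  -1 ]
  [ 0   0  1  -1 ]
ρ1 -> ρ1 + 3·ρ2
  [ 1  0  0  -1 ]
  [ 0  1  0  -1 ]
  [ 0  0  1  -1 ]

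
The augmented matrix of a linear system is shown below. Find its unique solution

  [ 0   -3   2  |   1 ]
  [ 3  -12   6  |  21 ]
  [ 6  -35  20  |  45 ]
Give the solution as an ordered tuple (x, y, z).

r1 <-> r2
  [ 3  -12   6  |  21 ]
  [ 0   -3   2  |   1 ]
  [ 6  -35  20  |  45 ]
r1 -> 1/3·r1
  [ 1   -4   2  |   7 ]
  [ 0   -3   2  |   1 ]
  [ 6  -35  20  |  45 ]
r3 -> r3 − 6·r1
  [ 1   -4  2  |  7 ]
  [ 0   -3  2  |  1 ]
  [ 0  -11  8  |  3 ]
r2 -> -1/3·r2
  [ 1   -4     2  |     7 ]
  [ 0    1  -2/3  |  -1/3 ]
  [ 0  -11     8  |     3 ]
r3 -> r3 + 11·r2
  [ 1  -4     2  |     7 ]
  [ 0   1  -2/3  |  -1/3 ]
  [ 0   0   2/3  |  -2/3 ]
r3 -> 3/2·r3
  [ 1  -4     2  |     7 ]
  [ 0   1  -2/3  |  -1/3 ]
  [ 0   0     1  |    -1 ]
r2 -> r2 + 2/3·r3
  [ 1  -4  2  |   7 ]
  [ 0   1  0  |  -1 ]
  [ 0   0  1  |  -1 ]
r1 -> r1 − 2·r3
  [ 1  -4  0  |   9 ]
  [ 0   1  0  |  -1 ]
  [ 0   0  1  |  -1 ]
r1 -> r1 + 4·r2
  [ 1  0  0  |   5 ]
  [ 0  1  0  |  -1 ]
  [ 0  0  1  |  -1 ]
Reading off the last column: x = 5, y = -1, z = -1.

(5, -1, -1)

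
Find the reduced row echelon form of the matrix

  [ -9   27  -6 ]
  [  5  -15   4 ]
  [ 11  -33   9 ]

R1 := -1/9·R1
R2 := R2 − 5·R1
R3 := R3 − 11·R1
R2 := 3/2·R2
R3 := R3 − 5/3·R2
R1 := R1 − 2/3·R2

[[1, -3, 0], [0, 0, 1], [0, 0, 0]]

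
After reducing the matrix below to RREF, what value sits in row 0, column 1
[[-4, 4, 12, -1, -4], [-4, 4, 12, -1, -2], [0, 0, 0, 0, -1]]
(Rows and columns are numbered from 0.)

-1

R1 := -1/4·R1
  [  1  -1  -3  1/4   1 ]
  [ -4   4  12   -1  -2 ]
  [  0   0   0    0  -1 ]
R2 := R2 + 4·R1
  [ 1  -1  -3  1/4   1 ]
  [ 0   0   0    0   2 ]
  [ 0   0   0    0  -1 ]
R2 := 1/2·R2
  [ 1  -1  -3  1/4   1 ]
  [ 0   0   0    0   1 ]
  [ 0   0   0    0  -1 ]
R3 := R3 + R2
  [ 1  -1  -3  1/4  1 ]
  [ 0   0   0    0  1 ]
  [ 0   0   0    0  0 ]
R1 := R1 − R2
  [ 1  -1  -3  1/4  0 ]
  [ 0   0   0    0  1 ]
  [ 0   0   0    0  0 ]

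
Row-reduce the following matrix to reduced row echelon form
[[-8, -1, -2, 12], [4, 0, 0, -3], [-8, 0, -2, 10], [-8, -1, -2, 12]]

[[1, 0, 0, -3/4], [0, 1, 0, -2], [0, 0, 1, -2], [0, 0, 0, 0]]

R1 → -1/8·R1
  [  1  1/8  1/4  -3/2 ]
  [  4    0    0    -3 ]
  [ -8    0   -2    10 ]
  [ -8   -1   -2    12 ]
R2 → R2 − 4·R1
  [  1   1/8  1/4  -3/2 ]
  [  0  -1/2   -1     3 ]
  [ -8     0   -2    10 ]
  [ -8    -1   -2    12 ]
R3 → R3 + 8·R1
  [  1   1/8  1/4  -3/2 ]
  [  0  -1/2   -1     3 ]
  [  0     1    0    -2 ]
  [ -8    -1   -2    12 ]
R4 → R4 + 8·R1
  [ 1   1/8  1/4  -3/2 ]
  [ 0  -1/2   -1     3 ]
  [ 0     1    0    -2 ]
  [ 0     0    0     0 ]
R2 → -2·R2
  [ 1  1/8  1/4  -3/2 ]
  [ 0    1    2    -6 ]
  [ 0    1    0    -2 ]
  [ 0    0    0     0 ]
R3 → R3 − R2
  [ 1  1/8  1/4  -3/2 ]
  [ 0    1    2    -6 ]
  [ 0    0   -2     4 ]
  [ 0    0    0     0 ]
R3 → -1/2·R3
  [ 1  1/8  1/4  -3/2 ]
  [ 0    1    2    -6 ]
  [ 0    0    1    -2 ]
  [ 0    0    0     0 ]
R2 → R2 − 2·R3
  [ 1  1/8  1/4  -3/2 ]
  [ 0    1    0    -2 ]
  [ 0    0    1    -2 ]
  [ 0    0    0     0 ]
R1 → R1 − 1/4·R3
  [ 1  1/8  0  -1 ]
  [ 0    1  0  -2 ]
  [ 0    0  1  -2 ]
  [ 0    0  0   0 ]
R1 → R1 − 1/8·R2
  [ 1  0  0  -3/4 ]
  [ 0  1  0    -2 ]
  [ 0  0  1    -2 ]
  [ 0  0  0     0 ]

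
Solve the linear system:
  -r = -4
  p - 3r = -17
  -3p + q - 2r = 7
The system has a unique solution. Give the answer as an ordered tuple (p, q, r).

(-5, 0, 4)

Form the augmented matrix and row-reduce:
  [  0  0  -1  |   -4 ]
  [  1  0  -3  |  -17 ]
  [ -3  1  -2  |    7 ]
Swap r1 and r2.
  [  1  0  -3  |  -17 ]
  [  0  0  -1  |   -4 ]
  [ -3  1  -2  |    7 ]
Add 3 times r1 to r3.
  [ 1  0   -3  |  -17 ]
  [ 0  0   -1  |   -4 ]
  [ 0  1  -11  |  -44 ]
Swap r2 and r3.
  [ 1  0   -3  |  -17 ]
  [ 0  1  -11  |  -44 ]
  [ 0  0   -1  |   -4 ]
Multiply r3 by -1.
  [ 1  0   -3  |  -17 ]
  [ 0  1  -11  |  -44 ]
  [ 0  0    1  |    4 ]
Add 11 times r3 to r2.
  [ 1  0  -3  |  -17 ]
  [ 0  1   0  |    0 ]
  [ 0  0   1  |    4 ]
Add 3 times r3 to r1.
  [ 1  0  0  |  -5 ]
  [ 0  1  0  |   0 ]
  [ 0  0  1  |   4 ]
Reading off the last column: p = -5, q = 0, r = 4.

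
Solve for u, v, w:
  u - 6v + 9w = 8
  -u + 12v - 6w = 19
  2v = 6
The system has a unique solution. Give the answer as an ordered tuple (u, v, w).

(-1, 3, 3)

Form the augmented matrix and row-reduce:
  [  1  -6   9  |   8 ]
  [ -1  12  -6  |  19 ]
  [  0   2   0  |   6 ]
ρ2 -> ρ2 + ρ1
  [ 1  -6  9  |   8 ]
  [ 0   6  3  |  27 ]
  [ 0   2  0  |   6 ]
ρ2 -> 1/6·ρ2
  [ 1  -6    9  |    8 ]
  [ 0   1  1/2  |  9/2 ]
  [ 0   2    0  |    6 ]
ρ3 -> ρ3 − 2·ρ2
  [ 1  -6    9  |    8 ]
  [ 0   1  1/2  |  9/2 ]
  [ 0   0   -1  |   -3 ]
ρ3 -> -1·ρ3
  [ 1  -6    9  |    8 ]
  [ 0   1  1/2  |  9/2 ]
  [ 0   0    1  |    3 ]
ρ2 -> ρ2 − 1/2·ρ3
  [ 1  -6  9  |  8 ]
  [ 0   1  0  |  3 ]
  [ 0   0  1  |  3 ]
ρ1 -> ρ1 − 9·ρ3
  [ 1  -6  0  |  -19 ]
  [ 0   1  0  |    3 ]
  [ 0   0  1  |    3 ]
ρ1 -> ρ1 + 6·ρ2
  [ 1  0  0  |  -1 ]
  [ 0  1  0  |   3 ]
  [ 0  0  1  |   3 ]
Reading off the last column: u = -1, v = 3, w = 3.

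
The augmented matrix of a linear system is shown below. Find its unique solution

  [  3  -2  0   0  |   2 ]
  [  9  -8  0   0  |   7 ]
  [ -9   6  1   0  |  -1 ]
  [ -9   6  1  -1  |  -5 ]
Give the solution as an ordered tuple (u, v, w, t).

r1 → 1/3·r1
  [  1  -2/3  0   0  |  2/3 ]
  [  9    -8  0   0  |    7 ]
  [ -9     6  1   0  |   -1 ]
  [ -9     6  1  -1  |   -5 ]
r2 → r2 − 9·r1
  [  1  -2/3  0   0  |  2/3 ]
  [  0    -2  0   0  |    1 ]
  [ -9     6  1   0  |   -1 ]
  [ -9     6  1  -1  |   -5 ]
r3 → r3 + 9·r1
  [  1  -2/3  0   0  |  2/3 ]
  [  0    -2  0   0  |    1 ]
  [  0     0  1   0  |    5 ]
  [ -9     6  1  -1  |   -5 ]
r4 → r4 + 9·r1
  [ 1  -2/3  0   0  |  2/3 ]
  [ 0    -2  0   0  |    1 ]
  [ 0     0  1   0  |    5 ]
  [ 0     0  1  -1  |    1 ]
r2 → -1/2·r2
  [ 1  -2/3  0   0  |   2/3 ]
  [ 0     1  0   0  |  -1/2 ]
  [ 0     0  1   0  |     5 ]
  [ 0     0  1  -1  |     1 ]
r4 → r4 − r3
  [ 1  -2/3  0   0  |   2/3 ]
  [ 0     1  0   0  |  -1/2 ]
  [ 0     0  1   0  |     5 ]
  [ 0     0  0  -1  |    -4 ]
r4 → -1·r4
  [ 1  -2/3  0  0  |   2/3 ]
  [ 0     1  0  0  |  -1/2 ]
  [ 0     0  1  0  |     5 ]
  [ 0     0  0  1  |     4 ]
r1 → r1 + 2/3·r2
  [ 1  0  0  0  |   1/3 ]
  [ 0  1  0  0  |  -1/2 ]
  [ 0  0  1  0  |     5 ]
  [ 0  0  0  1  |     4 ]
Reading off the last column: u = 1/3, v = -1/2, w = 5, t = 4.

(1/3, -1/2, 5, 4)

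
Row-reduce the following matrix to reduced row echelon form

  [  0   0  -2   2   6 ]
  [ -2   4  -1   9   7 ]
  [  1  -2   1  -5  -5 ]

[[1, -2, 0, -4, -2], [0, 0, 1, -1, -3], [0, 0, 0, 0, 0]]

R1 <=> R2
  [ -2   4  -1   9   7 ]
  [  0   0  -2   2   6 ]
  [  1  -2   1  -5  -5 ]
R1 := -1/2·R1
  [ 1  -2  1/2  -9/2  -7/2 ]
  [ 0   0   -2     2     6 ]
  [ 1  -2    1    -5    -5 ]
R3 := R3 − R1
  [ 1  -2  1/2  -9/2  -7/2 ]
  [ 0   0   -2     2     6 ]
  [ 0   0  1/2  -1/2  -3/2 ]
R2 := -1/2·R2
  [ 1  -2  1/2  -9/2  -7/2 ]
  [ 0   0    1    -1    -3 ]
  [ 0   0  1/2  -1/2  -3/2 ]
R3 := R3 − 1/2·R2
  [ 1  -2  1/2  -9/2  -7/2 ]
  [ 0   0    1    -1    -3 ]
  [ 0   0    0     0     0 ]
R1 := R1 − 1/2·R2
  [ 1  -2  0  -4  -2 ]
  [ 0   0  1  -1  -3 ]
  [ 0   0  0   0   0 ]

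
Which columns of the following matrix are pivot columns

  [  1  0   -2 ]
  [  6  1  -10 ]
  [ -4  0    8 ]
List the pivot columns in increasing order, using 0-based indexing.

0, 1

R2 := R2 − 6·R1
  [  1  0  -2 ]
  [  0  1   2 ]
  [ -4  0   8 ]
R3 := R3 + 4·R1
  [ 1  0  -2 ]
  [ 0  1   2 ]
  [ 0  0   0 ]
Pivot columns are the columns containing a leading 1.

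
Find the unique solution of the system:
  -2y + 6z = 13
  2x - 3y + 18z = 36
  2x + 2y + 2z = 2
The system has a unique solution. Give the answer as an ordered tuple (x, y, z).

Form the augmented matrix and row-reduce:
  [ 0  -2   6  |  13 ]
  [ 2  -3  18  |  36 ]
  [ 2   2   2  |   2 ]
Swap R1 and R2.
Multiply R1 by 1/2.
Subtract 2 times R1 from R3.
Multiply R2 by -1/2.
Subtract 5 times R2 from R3.
Multiply R3 by -1.
Add 3 times R3 to R2.
Subtract 9 times R3 from R1.
Add 3/2 times R2 to R1.
Reading off the last column: x = 3/2, y = -2, z = 3/2.

(3/2, -2, 3/2)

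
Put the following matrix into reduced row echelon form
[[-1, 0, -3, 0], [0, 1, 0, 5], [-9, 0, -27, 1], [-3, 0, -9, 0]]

R1 ← -1·R1
  [  1  0    3  0 ]
  [  0  1    0  5 ]
  [ -9  0  -27  1 ]
  [ -3  0   -9  0 ]
R3 ← R3 + 9·R1
  [  1  0   3  0 ]
  [  0  1   0  5 ]
  [  0  0   0  1 ]
  [ -3  0  -9  0 ]
R4 ← R4 + 3·R1
  [ 1  0  3  0 ]
  [ 0  1  0  5 ]
  [ 0  0  0  1 ]
  [ 0  0  0  0 ]
R2 ← R2 − 5·R3
  [ 1  0  3  0 ]
  [ 0  1  0  0 ]
  [ 0  0  0  1 ]
  [ 0  0  0  0 ]

[[1, 0, 3, 0], [0, 1, 0, 0], [0, 0, 0, 1], [0, 0, 0, 0]]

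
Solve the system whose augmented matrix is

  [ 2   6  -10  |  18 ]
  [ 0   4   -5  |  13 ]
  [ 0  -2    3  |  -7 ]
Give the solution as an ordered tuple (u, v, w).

(-2, 2, -1)

r1 → 1/2·r1
  [ 1   3  -5  |   9 ]
  [ 0   4  -5  |  13 ]
  [ 0  -2   3  |  -7 ]
r2 → 1/4·r2
  [ 1   3    -5  |     9 ]
  [ 0   1  -5/4  |  13/4 ]
  [ 0  -2     3  |    -7 ]
r3 → r3 + 2·r2
  [ 1  3    -5  |     9 ]
  [ 0  1  -5/4  |  13/4 ]
  [ 0  0   1/2  |  -1/2 ]
r3 → 2·r3
  [ 1  3    -5  |     9 ]
  [ 0  1  -5/4  |  13/4 ]
  [ 0  0     1  |    -1 ]
r2 → r2 + 5/4·r3
  [ 1  3  -5  |   9 ]
  [ 0  1   0  |   2 ]
  [ 0  0   1  |  -1 ]
r1 → r1 + 5·r3
  [ 1  3  0  |   4 ]
  [ 0  1  0  |   2 ]
  [ 0  0  1  |  -1 ]
r1 → r1 − 3·r2
  [ 1  0  0  |  -2 ]
  [ 0  1  0  |   2 ]
  [ 0  0  1  |  -1 ]
Reading off the last column: u = -2, v = 2, w = -1.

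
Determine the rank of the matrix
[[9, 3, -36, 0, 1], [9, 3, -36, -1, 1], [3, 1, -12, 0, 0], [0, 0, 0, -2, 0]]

rank = 3

ρ1 := 1/9·ρ1
  [ 1  1/3   -4   0  1/9 ]
  [ 9    3  -36  -1    1 ]
  [ 3    1  -12   0    0 ]
  [ 0    0    0  -2    0 ]
ρ2 := ρ2 − 9·ρ1
  [ 1  1/3   -4   0  1/9 ]
  [ 0    0    0  -1    0 ]
  [ 3    1  -12   0    0 ]
  [ 0    0    0  -2    0 ]
ρ3 := ρ3 − 3·ρ1
  [ 1  1/3  -4   0   1/9 ]
  [ 0    0   0  -1     0 ]
  [ 0    0   0   0  -1/3 ]
  [ 0    0   0  -2     0 ]
ρ2 := -1·ρ2
  [ 1  1/3  -4   0   1/9 ]
  [ 0    0   0   1     0 ]
  [ 0    0   0   0  -1/3 ]
  [ 0    0   0  -2     0 ]
ρ4 := ρ4 + 2·ρ2
  [ 1  1/3  -4  0   1/9 ]
  [ 0    0   0  1     0 ]
  [ 0    0   0  0  -1/3 ]
  [ 0    0   0  0     0 ]
ρ3 := -3·ρ3
  [ 1  1/3  -4  0  1/9 ]
  [ 0    0   0  1    0 ]
  [ 0    0   0  0    1 ]
  [ 0    0   0  0    0 ]
ρ1 := ρ1 − 1/9·ρ3
  [ 1  1/3  -4  0  0 ]
  [ 0    0   0  1  0 ]
  [ 0    0   0  0  1 ]
  [ 0    0   0  0  0 ]
The reduced form has 3 nonzero rows.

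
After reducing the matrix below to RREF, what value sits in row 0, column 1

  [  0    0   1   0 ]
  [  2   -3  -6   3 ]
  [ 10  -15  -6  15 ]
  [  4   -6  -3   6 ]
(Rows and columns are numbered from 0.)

Swap ρ1 and ρ2.
  [  2   -3  -6   3 ]
  [  0    0   1   0 ]
  [ 10  -15  -6  15 ]
  [  4   -6  -3   6 ]
Multiply ρ1 by 1/2.
  [  1  -3/2  -3  3/2 ]
  [  0     0   1    0 ]
  [ 10   -15  -6   15 ]
  [  4    -6  -3    6 ]
Subtract 10 times ρ1 from ρ3.
  [ 1  -3/2  -3  3/2 ]
  [ 0     0   1    0 ]
  [ 0     0  24    0 ]
  [ 4    -6  -3    6 ]
Subtract 4 times ρ1 from ρ4.
  [ 1  -3/2  -3  3/2 ]
  [ 0     0   1    0 ]
  [ 0     0  24    0 ]
  [ 0     0   9    0 ]
Subtract 24 times ρ2 from ρ3.
  [ 1  -3/2  -3  3/2 ]
  [ 0     0   1    0 ]
  [ 0     0   0    0 ]
  [ 0     0   9    0 ]
Subtract 9 times ρ2 from ρ4.
  [ 1  -3/2  -3  3/2 ]
  [ 0     0   1    0 ]
  [ 0     0   0    0 ]
  [ 0     0   0    0 ]
Add 3 times ρ2 to ρ1.
  [ 1  -3/2  0  3/2 ]
  [ 0     0  1    0 ]
  [ 0     0  0    0 ]
  [ 0     0  0    0 ]

-3/2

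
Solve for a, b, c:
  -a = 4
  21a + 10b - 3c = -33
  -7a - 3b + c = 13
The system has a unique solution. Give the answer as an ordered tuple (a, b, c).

Form the augmented matrix and row-reduce:
  [ -1   0   0  |    4 ]
  [ 21  10  -3  |  -33 ]
  [ -7  -3   1  |   13 ]
r1 ← -1·r1
r2 ← r2 − 21·r1
r3 ← r3 + 7·r1
r2 ← 1/10·r2
r3 ← r3 + 3·r2
r3 ← 10·r3
r2 ← r2 + 3/10·r3
Reading off the last column: a = -4, b = 6, c = 3.

(-4, 6, 3)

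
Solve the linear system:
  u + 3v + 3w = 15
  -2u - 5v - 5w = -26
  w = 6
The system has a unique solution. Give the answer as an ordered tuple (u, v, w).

Form the augmented matrix and row-reduce:
  [  1   3   3  |   15 ]
  [ -2  -5  -5  |  -26 ]
  [  0   0   1  |    6 ]
Add 2 times R1 to R2.
  [ 1  3  3  |  15 ]
  [ 0  1  1  |   4 ]
  [ 0  0  1  |   6 ]
Subtract R3 from R2.
  [ 1  3  3  |  15 ]
  [ 0  1  0  |  -2 ]
  [ 0  0  1  |   6 ]
Subtract 3 times R3 from R1.
  [ 1  3  0  |  -3 ]
  [ 0  1  0  |  -2 ]
  [ 0  0  1  |   6 ]
Subtract 3 times R2 from R1.
  [ 1  0  0  |   3 ]
  [ 0  1  0  |  -2 ]
  [ 0  0  1  |   6 ]
Reading off the last column: u = 3, v = -2, w = 6.

(3, -2, 6)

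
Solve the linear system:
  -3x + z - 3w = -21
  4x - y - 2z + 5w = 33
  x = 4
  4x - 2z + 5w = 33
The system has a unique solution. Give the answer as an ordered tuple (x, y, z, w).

Form the augmented matrix and row-reduce:
  [ -3   0   1  -3  |  -21 ]
  [  4  -1  -2   5  |   33 ]
  [  1   0   0   0  |    4 ]
  [  4   0  -2   5  |   33 ]
ρ1 := -1/3·ρ1
  [ 1   0  -1/3  1  |   7 ]
  [ 4  -1    -2  5  |  33 ]
  [ 1   0     0  0  |   4 ]
  [ 4   0    -2  5  |  33 ]
ρ2 := ρ2 − 4·ρ1
  [ 1   0  -1/3  1  |   7 ]
  [ 0  -1  -2/3  1  |   5 ]
  [ 1   0     0  0  |   4 ]
  [ 4   0    -2  5  |  33 ]
ρ3 := ρ3 − ρ1
  [ 1   0  -1/3   1  |   7 ]
  [ 0  -1  -2/3   1  |   5 ]
  [ 0   0   1/3  -1  |  -3 ]
  [ 4   0    -2   5  |  33 ]
ρ4 := ρ4 − 4·ρ1
  [ 1   0  -1/3   1  |   7 ]
  [ 0  -1  -2/3   1  |   5 ]
  [ 0   0   1/3  -1  |  -3 ]
  [ 0   0  -2/3   1  |   5 ]
ρ2 := -1·ρ2
  [ 1  0  -1/3   1  |   7 ]
  [ 0  1   2/3  -1  |  -5 ]
  [ 0  0   1/3  -1  |  -3 ]
  [ 0  0  -2/3   1  |   5 ]
ρ3 := 3·ρ3
  [ 1  0  -1/3   1  |   7 ]
  [ 0  1   2/3  -1  |  -5 ]
  [ 0  0     1  -3  |  -9 ]
  [ 0  0  -2/3   1  |   5 ]
ρ4 := ρ4 + 2/3·ρ3
  [ 1  0  -1/3   1  |   7 ]
  [ 0  1   2/3  -1  |  -5 ]
  [ 0  0     1  -3  |  -9 ]
  [ 0  0     0  -1  |  -1 ]
ρ4 := -1·ρ4
  [ 1  0  -1/3   1  |   7 ]
  [ 0  1   2/3  -1  |  -5 ]
  [ 0  0     1  -3  |  -9 ]
  [ 0  0     0   1  |   1 ]
ρ3 := ρ3 + 3·ρ4
  [ 1  0  -1/3   1  |   7 ]
  [ 0  1   2/3  -1  |  -5 ]
  [ 0  0     1   0  |  -6 ]
  [ 0  0     0   1  |   1 ]
ρ2 := ρ2 + ρ4
  [ 1  0  -1/3  1  |   7 ]
  [ 0  1   2/3  0  |  -4 ]
  [ 0  0     1  0  |  -6 ]
  [ 0  0     0  1  |   1 ]
ρ1 := ρ1 − ρ4
  [ 1  0  -1/3  0  |   6 ]
  [ 0  1   2/3  0  |  -4 ]
  [ 0  0     1  0  |  -6 ]
  [ 0  0     0  1  |   1 ]
ρ2 := ρ2 − 2/3·ρ3
  [ 1  0  -1/3  0  |   6 ]
  [ 0  1     0  0  |   0 ]
  [ 0  0     1  0  |  -6 ]
  [ 0  0     0  1  |   1 ]
ρ1 := ρ1 + 1/3·ρ3
  [ 1  0  0  0  |   4 ]
  [ 0  1  0  0  |   0 ]
  [ 0  0  1  0  |  -6 ]
  [ 0  0  0  1  |   1 ]
Reading off the last column: x = 4, y = 0, z = -6, w = 1.

(4, 0, -6, 1)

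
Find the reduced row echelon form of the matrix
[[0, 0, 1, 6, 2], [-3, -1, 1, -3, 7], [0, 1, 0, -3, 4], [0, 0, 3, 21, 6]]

[[1, 0, 0, 0, -3], [0, 1, 0, 0, 4], [0, 0, 1, 0, 2], [0, 0, 0, 1, 0]]

ρ1 ↔ ρ2
ρ1 := -1/3·ρ1
ρ2 ↔ ρ3
ρ4 := ρ4 − 3·ρ3
ρ4 := 1/3·ρ4
ρ3 := ρ3 − 6·ρ4
ρ2 := ρ2 + 3·ρ4
ρ1 := ρ1 − ρ4
ρ1 := ρ1 + 1/3·ρ3
ρ1 := ρ1 − 1/3·ρ2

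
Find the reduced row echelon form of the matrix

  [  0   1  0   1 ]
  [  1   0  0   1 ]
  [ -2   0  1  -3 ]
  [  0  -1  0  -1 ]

[[1, 0, 0, 1], [0, 1, 0, 1], [0, 0, 1, -1], [0, 0, 0, 0]]

R1 ↔ R2
  [  1   0  0   1 ]
  [  0   1  0   1 ]
  [ -2   0  1  -3 ]
  [  0  -1  0  -1 ]
R3 := R3 + 2·R1
  [ 1   0  0   1 ]
  [ 0   1  0   1 ]
  [ 0   0  1  -1 ]
  [ 0  -1  0  -1 ]
R4 := R4 + R2
  [ 1  0  0   1 ]
  [ 0  1  0   1 ]
  [ 0  0  1  -1 ]
  [ 0  0  0   0 ]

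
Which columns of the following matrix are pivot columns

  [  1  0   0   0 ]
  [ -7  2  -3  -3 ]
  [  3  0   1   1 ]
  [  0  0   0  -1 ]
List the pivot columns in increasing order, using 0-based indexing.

ρ2 ← ρ2 + 7·ρ1
  [ 1  0   0   0 ]
  [ 0  2  -3  -3 ]
  [ 3  0   1   1 ]
  [ 0  0   0  -1 ]
ρ3 ← ρ3 − 3·ρ1
  [ 1  0   0   0 ]
  [ 0  2  -3  -3 ]
  [ 0  0   1   1 ]
  [ 0  0   0  -1 ]
ρ2 ← 1/2·ρ2
  [ 1  0     0     0 ]
  [ 0  1  -3/2  -3/2 ]
  [ 0  0     1     1 ]
  [ 0  0     0    -1 ]
ρ4 ← -1·ρ4
  [ 1  0     0     0 ]
  [ 0  1  -3/2  -3/2 ]
  [ 0  0     1     1 ]
  [ 0  0     0     1 ]
ρ3 ← ρ3 − ρ4
  [ 1  0     0     0 ]
  [ 0  1  -3/2  -3/2 ]
  [ 0  0     1     0 ]
  [ 0  0     0     1 ]
ρ2 ← ρ2 + 3/2·ρ4
  [ 1  0     0  0 ]
  [ 0  1  -3/2  0 ]
  [ 0  0     1  0 ]
  [ 0  0     0  1 ]
ρ2 ← ρ2 + 3/2·ρ3
  [ 1  0  0  0 ]
  [ 0  1  0  0 ]
  [ 0  0  1  0 ]
  [ 0  0  0  1 ]
Pivot columns are the columns containing a leading 1.

0, 1, 2, 3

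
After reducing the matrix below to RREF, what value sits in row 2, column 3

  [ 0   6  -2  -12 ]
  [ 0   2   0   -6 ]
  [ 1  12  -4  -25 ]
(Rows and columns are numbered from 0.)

ρ1 <-> ρ3
  [ 1  12  -4  -25 ]
  [ 0   2   0   -6 ]
  [ 0   6  -2  -12 ]
ρ2 ← 1/2·ρ2
  [ 1  12  -4  -25 ]
  [ 0   1   0   -3 ]
  [ 0   6  -2  -12 ]
ρ3 ← ρ3 − 6·ρ2
  [ 1  12  -4  -25 ]
  [ 0   1   0   -3 ]
  [ 0   0  -2    6 ]
ρ3 ← -1/2·ρ3
  [ 1  12  -4  -25 ]
  [ 0   1   0   -3 ]
  [ 0   0   1   -3 ]
ρ1 ← ρ1 + 4·ρ3
  [ 1  12  0  -37 ]
  [ 0   1  0   -3 ]
  [ 0   0  1   -3 ]
ρ1 ← ρ1 − 12·ρ2
  [ 1  0  0  -1 ]
  [ 0  1  0  -3 ]
  [ 0  0  1  -3 ]

-3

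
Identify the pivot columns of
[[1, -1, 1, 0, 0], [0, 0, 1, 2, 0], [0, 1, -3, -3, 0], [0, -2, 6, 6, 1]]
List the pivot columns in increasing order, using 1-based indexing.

1, 2, 3, 5

r2 <-> r3
  [ 1  -1   1   0  0 ]
  [ 0   1  -3  -3  0 ]
  [ 0   0   1   2  0 ]
  [ 0  -2   6   6  1 ]
r4 := r4 + 2·r2
  [ 1  -1   1   0  0 ]
  [ 0   1  -3  -3  0 ]
  [ 0   0   1   2  0 ]
  [ 0   0   0   0  1 ]
r2 := r2 + 3·r3
  [ 1  -1  1  0  0 ]
  [ 0   1  0  3  0 ]
  [ 0   0  1  2  0 ]
  [ 0   0  0  0  1 ]
r1 := r1 − r3
  [ 1  -1  0  -2  0 ]
  [ 0   1  0   3  0 ]
  [ 0   0  1   2  0 ]
  [ 0   0  0   0  1 ]
r1 := r1 + r2
  [ 1  0  0  1  0 ]
  [ 0  1  0  3  0 ]
  [ 0  0  1  2  0 ]
  [ 0  0  0  0  1 ]
Pivot columns are the columns containing a leading 1.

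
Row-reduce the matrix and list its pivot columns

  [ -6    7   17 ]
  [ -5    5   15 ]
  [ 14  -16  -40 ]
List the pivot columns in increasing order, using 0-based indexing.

0, 1

ρ1 ← -1/6·ρ1
  [  1  -7/6  -17/6 ]
  [ -5     5     15 ]
  [ 14   -16    -40 ]
ρ2 ← ρ2 + 5·ρ1
  [  1  -7/6  -17/6 ]
  [  0  -5/6    5/6 ]
  [ 14   -16    -40 ]
ρ3 ← ρ3 − 14·ρ1
  [ 1  -7/6  -17/6 ]
  [ 0  -5/6    5/6 ]
  [ 0   1/3   -1/3 ]
ρ2 ← -6/5·ρ2
  [ 1  -7/6  -17/6 ]
  [ 0     1     -1 ]
  [ 0   1/3   -1/3 ]
ρ3 ← ρ3 − 1/3·ρ2
  [ 1  -7/6  -17/6 ]
  [ 0     1     -1 ]
  [ 0     0      0 ]
ρ1 ← ρ1 + 7/6·ρ2
  [ 1  0  -4 ]
  [ 0  1  -1 ]
  [ 0  0   0 ]
Pivot columns are the columns containing a leading 1.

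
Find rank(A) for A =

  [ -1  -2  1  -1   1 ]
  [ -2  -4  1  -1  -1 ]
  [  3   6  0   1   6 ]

R1 → -1·R1
  [  1   2  -1   1  -1 ]
  [ -2  -4   1  -1  -1 ]
  [  3   6   0   1   6 ]
R2 → R2 + 2·R1
  [ 1  2  -1  1  -1 ]
  [ 0  0  -1  1  -3 ]
  [ 3  6   0  1   6 ]
R3 → R3 − 3·R1
  [ 1  2  -1   1  -1 ]
  [ 0  0  -1   1  -3 ]
  [ 0  0   3  -2   9 ]
R2 → -1·R2
  [ 1  2  -1   1  -1 ]
  [ 0  0   1  -1   3 ]
  [ 0  0   3  -2   9 ]
R3 → R3 − 3·R2
  [ 1  2  -1   1  -1 ]
  [ 0  0   1  -1   3 ]
  [ 0  0   0   1   0 ]
R2 → R2 + R3
  [ 1  2  -1  1  -1 ]
  [ 0  0   1  0   3 ]
  [ 0  0   0  1   0 ]
R1 → R1 − R3
  [ 1  2  -1  0  -1 ]
  [ 0  0   1  0   3 ]
  [ 0  0   0  1   0 ]
R1 → R1 + R2
  [ 1  2  0  0  2 ]
  [ 0  0  1  0  3 ]
  [ 0  0  0  1  0 ]
The reduced form has 3 nonzero rows.

rank = 3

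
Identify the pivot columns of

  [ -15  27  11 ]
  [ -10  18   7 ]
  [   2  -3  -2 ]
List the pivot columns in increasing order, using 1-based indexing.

1, 2, 3

r1 -> -1/15·r1
  [   1  -9/5  -11/15 ]
  [ -10    18       7 ]
  [   2    -3      -2 ]
r2 -> r2 + 10·r1
  [ 1  -9/5  -11/15 ]
  [ 0     0    -1/3 ]
  [ 2    -3      -2 ]
r3 -> r3 − 2·r1
  [ 1  -9/5  -11/15 ]
  [ 0     0    -1/3 ]
  [ 0   3/5   -8/15 ]
r2 <-> r3
  [ 1  -9/5  -11/15 ]
  [ 0   3/5   -8/15 ]
  [ 0     0    -1/3 ]
r2 -> 5/3·r2
  [ 1  -9/5  -11/15 ]
  [ 0     1    -8/9 ]
  [ 0     0    -1/3 ]
r3 -> -3·r3
  [ 1  -9/5  -11/15 ]
  [ 0     1    -8/9 ]
  [ 0     0       1 ]
r2 -> r2 + 8/9·r3
  [ 1  -9/5  -11/15 ]
  [ 0     1       0 ]
  [ 0     0       1 ]
r1 -> r1 + 11/15·r3
  [ 1  -9/5  0 ]
  [ 0     1  0 ]
  [ 0     0  1 ]
r1 -> r1 + 9/5·r2
  [ 1  0  0 ]
  [ 0  1  0 ]
  [ 0  0  1 ]
Pivot columns are the columns containing a leading 1.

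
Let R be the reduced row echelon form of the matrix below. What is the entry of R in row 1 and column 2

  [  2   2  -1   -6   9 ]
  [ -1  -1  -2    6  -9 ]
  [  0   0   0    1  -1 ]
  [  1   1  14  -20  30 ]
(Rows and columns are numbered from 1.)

1

Multiply r1 by 1/2.
  [  1   1  -1/2   -3  9/2 ]
  [ -1  -1    -2    6   -9 ]
  [  0   0     0    1   -1 ]
  [  1   1    14  -20   30 ]
Add r1 to r2.
  [ 1  1  -1/2   -3   9/2 ]
  [ 0  0  -5/2    3  -9/2 ]
  [ 0  0     0    1    -1 ]
  [ 1  1    14  -20    30 ]
Subtract r1 from r4.
  [ 1  1  -1/2   -3   9/2 ]
  [ 0  0  -5/2    3  -9/2 ]
  [ 0  0     0    1    -1 ]
  [ 0  0  29/2  -17  51/2 ]
Multiply r2 by -2/5.
  [ 1  1  -1/2    -3   9/2 ]
  [ 0  0     1  -6/5   9/5 ]
  [ 0  0     0     1    -1 ]
  [ 0  0  29/2   -17  51/2 ]
Subtract 29/2 times r2 from r4.
  [ 1  1  -1/2    -3   9/2 ]
  [ 0  0     1  -6/5   9/5 ]
  [ 0  0     0     1    -1 ]
  [ 0  0     0   2/5  -3/5 ]
Subtract 2/5 times r3 from r4.
  [ 1  1  -1/2    -3   9/2 ]
  [ 0  0     1  -6/5   9/5 ]
  [ 0  0     0     1    -1 ]
  [ 0  0     0     0  -1/5 ]
Multiply r4 by -5.
  [ 1  1  -1/2    -3  9/2 ]
  [ 0  0     1  -6/5  9/5 ]
  [ 0  0     0     1   -1 ]
  [ 0  0     0     0    1 ]
Add r4 to r3.
  [ 1  1  -1/2    -3  9/2 ]
  [ 0  0     1  -6/5  9/5 ]
  [ 0  0     0     1    0 ]
  [ 0  0     0     0    1 ]
Subtract 9/5 times r4 from r2.
  [ 1  1  -1/2    -3  9/2 ]
  [ 0  0     1  -6/5    0 ]
  [ 0  0     0     1    0 ]
  [ 0  0     0     0    1 ]
Subtract 9/2 times r4 from r1.
  [ 1  1  -1/2    -3  0 ]
  [ 0  0     1  -6/5  0 ]
  [ 0  0     0     1  0 ]
  [ 0  0     0     0  1 ]
Add 6/5 times r3 to r2.
  [ 1  1  -1/2  -3  0 ]
  [ 0  0     1   0  0 ]
  [ 0  0     0   1  0 ]
  [ 0  0     0   0  1 ]
Add 3 times r3 to r1.
  [ 1  1  -1/2  0  0 ]
  [ 0  0     1  0  0 ]
  [ 0  0     0  1  0 ]
  [ 0  0     0  0  1 ]
Add 1/2 times r2 to r1.
  [ 1  1  0  0  0 ]
  [ 0  0  1  0  0 ]
  [ 0  0  0  1  0 ]
  [ 0  0  0  0  1 ]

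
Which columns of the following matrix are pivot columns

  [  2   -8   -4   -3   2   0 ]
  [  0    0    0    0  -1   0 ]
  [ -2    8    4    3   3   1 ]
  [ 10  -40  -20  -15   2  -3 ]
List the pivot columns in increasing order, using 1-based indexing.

1, 5, 6

R1 → 1/2·R1
  [  1   -4   -2  -3/2   1   0 ]
  [  0    0    0     0  -1   0 ]
  [ -2    8    4     3   3   1 ]
  [ 10  -40  -20   -15   2  -3 ]
R3 → R3 + 2·R1
  [  1   -4   -2  -3/2   1   0 ]
  [  0    0    0     0  -1   0 ]
  [  0    0    0     0   5   1 ]
  [ 10  -40  -20   -15   2  -3 ]
R4 → R4 − 10·R1
  [ 1  -4  -2  -3/2   1   0 ]
  [ 0   0   0     0  -1   0 ]
  [ 0   0   0     0   5   1 ]
  [ 0   0   0     0  -8  -3 ]
R2 → -1·R2
  [ 1  -4  -2  -3/2   1   0 ]
  [ 0   0   0     0   1   0 ]
  [ 0   0   0     0   5   1 ]
  [ 0   0   0     0  -8  -3 ]
R3 → R3 − 5·R2
  [ 1  -4  -2  -3/2   1   0 ]
  [ 0   0   0     0   1   0 ]
  [ 0   0   0     0   0   1 ]
  [ 0   0   0     0  -8  -3 ]
R4 → R4 + 8·R2
  [ 1  -4  -2  -3/2  1   0 ]
  [ 0   0   0     0  1   0 ]
  [ 0   0   0     0  0   1 ]
  [ 0   0   0     0  0  -3 ]
R4 → R4 + 3·R3
  [ 1  -4  -2  -3/2  1  0 ]
  [ 0   0   0     0  1  0 ]
  [ 0   0   0     0  0  1 ]
  [ 0   0   0     0  0  0 ]
R1 → R1 − R2
  [ 1  -4  -2  -3/2  0  0 ]
  [ 0   0   0     0  1  0 ]
  [ 0   0   0     0  0  1 ]
  [ 0   0   0     0  0  0 ]
Pivot columns are the columns containing a leading 1.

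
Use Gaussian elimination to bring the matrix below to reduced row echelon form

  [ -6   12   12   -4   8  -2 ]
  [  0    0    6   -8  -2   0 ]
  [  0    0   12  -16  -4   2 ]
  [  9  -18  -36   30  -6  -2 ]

[[1, -2, 0, -2, -2, 0], [0, 0, 1, -4/3, -1/3, 0], [0, 0, 0, 0, 0, 1], [0, 0, 0, 0, 0, 0]]

ρ1 ← -1/6·ρ1
ρ4 ← ρ4 − 9·ρ1
ρ2 ← 1/6·ρ2
ρ3 ← ρ3 − 12·ρ2
ρ4 ← ρ4 + 18·ρ2
ρ3 ← 1/2·ρ3
ρ4 ← ρ4 + 5·ρ3
ρ1 ← ρ1 − 1/3·ρ3
ρ1 ← ρ1 + 2·ρ2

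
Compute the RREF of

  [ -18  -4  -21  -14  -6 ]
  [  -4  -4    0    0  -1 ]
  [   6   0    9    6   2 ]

R1 ← -1/18·R1
  [  1  2/9  7/6  7/9  1/3 ]
  [ -4   -4    0    0   -1 ]
  [  6    0    9    6    2 ]
R2 ← R2 + 4·R1
  [ 1    2/9   7/6   7/9  1/3 ]
  [ 0  -28/9  14/3  28/9  1/3 ]
  [ 6      0     9     6    2 ]
R3 ← R3 − 6·R1
  [ 1    2/9   7/6   7/9  1/3 ]
  [ 0  -28/9  14/3  28/9  1/3 ]
  [ 0   -4/3     2   4/3    0 ]
R2 ← -9/28·R2
  [ 1   2/9   7/6  7/9    1/3 ]
  [ 0     1  -3/2   -1  -3/28 ]
  [ 0  -4/3     2  4/3      0 ]
R3 ← R3 + 4/3·R2
  [ 1  2/9   7/6  7/9    1/3 ]
  [ 0    1  -3/2   -1  -3/28 ]
  [ 0    0     0    0   -1/7 ]
R3 ← -7·R3
  [ 1  2/9   7/6  7/9    1/3 ]
  [ 0    1  -3/2   -1  -3/28 ]
  [ 0    0     0    0      1 ]
R2 ← R2 + 3/28·R3
  [ 1  2/9   7/6  7/9  1/3 ]
  [ 0    1  -3/2   -1    0 ]
  [ 0    0     0    0    1 ]
R1 ← R1 − 1/3·R3
  [ 1  2/9   7/6  7/9  0 ]
  [ 0    1  -3/2   -1  0 ]
  [ 0    0     0    0  1 ]
R1 ← R1 − 2/9·R2
  [ 1  0   3/2   1  0 ]
  [ 0  1  -3/2  -1  0 ]
  [ 0  0     0   0  1 ]

[[1, 0, 3/2, 1, 0], [0, 1, -3/2, -1, 0], [0, 0, 0, 0, 1]]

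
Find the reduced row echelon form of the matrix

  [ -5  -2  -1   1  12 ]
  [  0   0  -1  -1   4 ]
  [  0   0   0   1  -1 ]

R1 → -1/5·R1
  [ 1  2/5  1/5  -1/5  -12/5 ]
  [ 0    0   -1    -1      4 ]
  [ 0    0    0     1     -1 ]
R2 → -1·R2
  [ 1  2/5  1/5  -1/5  -12/5 ]
  [ 0    0    1     1     -4 ]
  [ 0    0    0     1     -1 ]
R2 → R2 − R3
  [ 1  2/5  1/5  -1/5  -12/5 ]
  [ 0    0    1     0     -3 ]
  [ 0    0    0     1     -1 ]
R1 → R1 + 1/5·R3
  [ 1  2/5  1/5  0  -13/5 ]
  [ 0    0    1  0     -3 ]
  [ 0    0    0  1     -1 ]
R1 → R1 − 1/5·R2
  [ 1  2/5  0  0  -2 ]
  [ 0    0  1  0  -3 ]
  [ 0    0  0  1  -1 ]

[[1, 2/5, 0, 0, -2], [0, 0, 1, 0, -3], [0, 0, 0, 1, -1]]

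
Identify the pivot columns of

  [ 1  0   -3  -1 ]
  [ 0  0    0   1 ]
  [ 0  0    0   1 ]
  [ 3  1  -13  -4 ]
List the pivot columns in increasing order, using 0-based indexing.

0, 1, 3

r4 → r4 − 3·r1
r2 ↔ r4
r4 → r4 − r3
r2 → r2 + r3
r1 → r1 + r3
Pivot columns are the columns containing a leading 1.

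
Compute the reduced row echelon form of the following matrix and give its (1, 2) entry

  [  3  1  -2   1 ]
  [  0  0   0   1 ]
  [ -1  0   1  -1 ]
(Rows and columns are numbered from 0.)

r1 → 1/3·r1
r3 → r3 + r1
r2 <=> r3
r2 → 3·r2
r2 → r2 + 2·r3
r1 → r1 − 1/3·r3
r1 → r1 − 1/3·r2

1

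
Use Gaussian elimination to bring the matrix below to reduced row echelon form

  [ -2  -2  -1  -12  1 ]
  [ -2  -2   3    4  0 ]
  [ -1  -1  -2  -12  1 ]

R1 ← -1/2·R1
  [  1   1  1/2    6  -1/2 ]
  [ -2  -2    3    4     0 ]
  [ -1  -1   -2  -12     1 ]
R2 ← R2 + 2·R1
  [  1   1  1/2    6  -1/2 ]
  [  0   0    4   16    -1 ]
  [ -1  -1   -2  -12     1 ]
R3 ← R3 + R1
  [ 1  1   1/2   6  -1/2 ]
  [ 0  0     4  16    -1 ]
  [ 0  0  -3/2  -6   1/2 ]
R2 ← 1/4·R2
  [ 1  1   1/2   6  -1/2 ]
  [ 0  0     1   4  -1/4 ]
  [ 0  0  -3/2  -6   1/2 ]
R3 ← R3 + 3/2·R2
  [ 1  1  1/2  6  -1/2 ]
  [ 0  0    1  4  -1/4 ]
  [ 0  0    0  0   1/8 ]
R3 ← 8·R3
  [ 1  1  1/2  6  -1/2 ]
  [ 0  0    1  4  -1/4 ]
  [ 0  0    0  0     1 ]
R2 ← R2 + 1/4·R3
  [ 1  1  1/2  6  -1/2 ]
  [ 0  0    1  4     0 ]
  [ 0  0    0  0     1 ]
R1 ← R1 + 1/2·R3
  [ 1  1  1/2  6  0 ]
  [ 0  0    1  4  0 ]
  [ 0  0    0  0  1 ]
R1 ← R1 − 1/2·R2
  [ 1  1  0  4  0 ]
  [ 0  0  1  4  0 ]
  [ 0  0  0  0  1 ]

[[1, 1, 0, 4, 0], [0, 0, 1, 4, 0], [0, 0, 0, 0, 1]]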